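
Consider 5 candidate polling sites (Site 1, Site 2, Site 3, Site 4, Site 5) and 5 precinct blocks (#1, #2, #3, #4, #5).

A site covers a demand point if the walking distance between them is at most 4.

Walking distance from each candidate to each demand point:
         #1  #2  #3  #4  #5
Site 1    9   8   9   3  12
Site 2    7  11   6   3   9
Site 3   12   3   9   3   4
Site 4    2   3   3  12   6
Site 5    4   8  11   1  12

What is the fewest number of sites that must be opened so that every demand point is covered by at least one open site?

2

Coverage sets (demand points within 4 of each site):
  Site 1: {#4}
  Site 2: {#4}
  Site 3: {#2, #4, #5}
  Site 4: {#1, #2, #3}
  Site 5: {#1, #4}
No single site covers all 5 demand points.
But {Site 3, Site 4} covers everything, so the minimum is 2.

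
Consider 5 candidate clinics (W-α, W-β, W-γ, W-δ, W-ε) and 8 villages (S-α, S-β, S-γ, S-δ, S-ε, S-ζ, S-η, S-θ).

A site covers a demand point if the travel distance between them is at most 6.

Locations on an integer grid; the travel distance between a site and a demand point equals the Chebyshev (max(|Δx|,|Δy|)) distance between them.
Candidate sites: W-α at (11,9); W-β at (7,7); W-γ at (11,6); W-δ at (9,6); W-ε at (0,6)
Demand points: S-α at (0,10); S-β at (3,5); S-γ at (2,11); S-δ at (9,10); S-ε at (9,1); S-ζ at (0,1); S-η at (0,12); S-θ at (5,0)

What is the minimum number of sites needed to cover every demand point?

2

Coverage sets (demand points within 6 of each site):
  W-α: {S-δ}
  W-β: {S-β, S-γ, S-δ, S-ε}
  W-γ: {S-δ, S-ε, S-θ}
  W-δ: {S-β, S-δ, S-ε, S-θ}
  W-ε: {S-α, S-β, S-γ, S-ζ, S-η, S-θ}
No single site covers all 8 demand points.
But {W-β, W-ε} covers everything, so the minimum is 2.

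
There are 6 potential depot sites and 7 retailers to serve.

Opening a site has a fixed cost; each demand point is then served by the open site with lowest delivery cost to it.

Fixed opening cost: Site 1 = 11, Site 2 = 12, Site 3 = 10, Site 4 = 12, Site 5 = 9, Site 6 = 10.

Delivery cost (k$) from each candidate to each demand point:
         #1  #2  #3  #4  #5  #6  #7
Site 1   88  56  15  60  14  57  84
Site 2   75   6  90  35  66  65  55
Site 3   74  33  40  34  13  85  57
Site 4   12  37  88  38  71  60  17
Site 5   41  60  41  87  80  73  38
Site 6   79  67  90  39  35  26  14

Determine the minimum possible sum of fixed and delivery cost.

Open {Site 1, Site 2, Site 4, Site 6}: assign each demand point to its cheapest open site.
  #1→Site 4 12, #2→Site 2 6, #3→Site 1 15, #4→Site 2 35, #5→Site 1 14, #6→Site 6 26, #7→Site 6 14
  delivery cost 122, fixed 45 → total 167.
Compare {Site 1, Site 2, Site 3, Site 4, Site 6}: delivery cost 120 + fixed 55 = 175.
Compare {Site 1, Site 2, Site 4, Site 5, Site 6}: delivery cost 122 + fixed 54 = 176.
Compare {Site 1, Site 2, Site 3, Site 4, Site 5, Site 6}: delivery cost 120 + fixed 64 = 184.
All other subsets cost ≥ 175. Minimum total cost: 167.

167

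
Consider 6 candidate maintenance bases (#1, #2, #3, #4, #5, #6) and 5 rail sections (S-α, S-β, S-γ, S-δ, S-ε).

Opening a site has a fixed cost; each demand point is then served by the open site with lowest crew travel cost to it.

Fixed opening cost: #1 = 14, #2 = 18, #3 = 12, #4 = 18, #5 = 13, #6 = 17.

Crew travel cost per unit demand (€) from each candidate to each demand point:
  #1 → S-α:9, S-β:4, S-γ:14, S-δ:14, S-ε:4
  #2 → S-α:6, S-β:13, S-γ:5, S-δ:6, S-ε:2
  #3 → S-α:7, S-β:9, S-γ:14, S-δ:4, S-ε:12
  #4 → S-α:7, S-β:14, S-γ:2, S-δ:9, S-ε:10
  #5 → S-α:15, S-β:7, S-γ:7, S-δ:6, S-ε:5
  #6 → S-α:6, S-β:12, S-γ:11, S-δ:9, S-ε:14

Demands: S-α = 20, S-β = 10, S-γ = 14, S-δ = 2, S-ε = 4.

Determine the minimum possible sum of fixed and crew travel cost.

Open {#1, #2, #4}: assign each demand point to its cheapest open site.
  S-α→#2 20×6=120, S-β→#1 10×4=40, S-γ→#4 14×2=28, S-δ→#2 2×6=12, S-ε→#2 4×2=8
  crew travel cost 208, fixed 50 → total 258.
Compare {#1, #2, #3, #4}: crew travel cost 204 + fixed 62 = 266.
Compare {#1, #4, #6}: crew travel cost 222 + fixed 49 = 271.
Compare {#1, #2, #4, #5}: crew travel cost 208 + fixed 63 = 271.
All other subsets cost ≥ 266. Minimum total cost: 258.

258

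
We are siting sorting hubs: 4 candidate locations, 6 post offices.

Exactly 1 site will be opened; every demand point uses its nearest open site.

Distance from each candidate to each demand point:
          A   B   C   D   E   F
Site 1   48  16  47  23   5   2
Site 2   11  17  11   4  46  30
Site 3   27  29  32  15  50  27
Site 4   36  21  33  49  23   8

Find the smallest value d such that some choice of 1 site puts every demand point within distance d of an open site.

Open {Site 2}.
  Farthest demand point is E at distance 46 (to Site 2); all others are ≤ 46.
With {Site 1} the worst case is 48.
With {Site 4} the worst case is 49.
No size-1 selection achieves below 46.

46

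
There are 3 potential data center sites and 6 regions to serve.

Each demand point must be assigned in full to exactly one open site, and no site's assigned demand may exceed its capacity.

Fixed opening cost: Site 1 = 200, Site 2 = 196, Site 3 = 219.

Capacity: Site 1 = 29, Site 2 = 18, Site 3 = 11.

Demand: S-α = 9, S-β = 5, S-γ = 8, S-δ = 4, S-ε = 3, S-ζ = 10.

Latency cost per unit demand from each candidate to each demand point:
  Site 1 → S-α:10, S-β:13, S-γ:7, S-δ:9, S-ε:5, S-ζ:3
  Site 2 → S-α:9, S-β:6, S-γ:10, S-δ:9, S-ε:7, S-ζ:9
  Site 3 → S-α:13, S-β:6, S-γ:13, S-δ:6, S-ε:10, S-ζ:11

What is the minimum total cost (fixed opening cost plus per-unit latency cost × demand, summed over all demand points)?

644

Open {Site 1, Site 2}; cheapest assignment that respects the capacities:
  Site 1 (cap 29, load 25): S-γ, S-δ, S-ε, S-ζ — cost 8×7 + 4×9 + 3×5 + 10×3 = 137
  Site 2 (cap 18, load 14): S-α, S-β — cost 9×9 + 5×6 = 111
  Shipping 248, fixed 396 → total 644.
  Any other capacity-feasible assignment to {Site 1, Site 2} ships for at least 248.
Compare {Site 1, Site 3}: its best feasible assignment gives total 774.
Compare {Site 1, Site 2, Site 3}: its best feasible assignment gives total 851.
Every other set of open sites that can feasibly serve all demand totals ≥ 774 even under its best assignment. Minimum: 644.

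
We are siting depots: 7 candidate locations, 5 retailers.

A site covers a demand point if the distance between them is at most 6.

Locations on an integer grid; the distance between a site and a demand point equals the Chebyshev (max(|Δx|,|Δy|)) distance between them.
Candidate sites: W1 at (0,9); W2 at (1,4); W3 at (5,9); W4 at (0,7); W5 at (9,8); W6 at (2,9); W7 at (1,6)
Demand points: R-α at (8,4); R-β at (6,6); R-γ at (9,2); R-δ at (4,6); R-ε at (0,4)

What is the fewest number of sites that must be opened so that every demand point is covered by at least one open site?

2

Coverage sets (demand points within 6 of each site):
  W1: {R-β, R-δ, R-ε}
  W2: {R-β, R-δ, R-ε}
  W3: {R-α, R-β, R-δ, R-ε}
  W4: {R-β, R-δ, R-ε}
  W5: {R-α, R-β, R-γ, R-δ}
  W6: {R-α, R-β, R-δ, R-ε}
  W7: {R-β, R-δ, R-ε}
No single site covers all 5 demand points.
But {W1, W5} covers everything, so the minimum is 2.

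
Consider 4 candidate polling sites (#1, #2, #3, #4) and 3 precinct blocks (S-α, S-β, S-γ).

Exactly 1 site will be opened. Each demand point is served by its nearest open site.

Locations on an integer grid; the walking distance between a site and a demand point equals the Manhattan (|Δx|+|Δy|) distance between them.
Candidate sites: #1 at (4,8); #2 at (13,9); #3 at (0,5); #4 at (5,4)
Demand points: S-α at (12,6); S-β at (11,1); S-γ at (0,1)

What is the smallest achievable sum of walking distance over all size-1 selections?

26

Open {#4}.
  S-α→#4 9, S-β→#4 9, S-γ→#4 8  ⇒ total 26.
Compare {#3}: total 32.
Compare {#1}: total 35.
No size-1 selection does better; minimum is 26.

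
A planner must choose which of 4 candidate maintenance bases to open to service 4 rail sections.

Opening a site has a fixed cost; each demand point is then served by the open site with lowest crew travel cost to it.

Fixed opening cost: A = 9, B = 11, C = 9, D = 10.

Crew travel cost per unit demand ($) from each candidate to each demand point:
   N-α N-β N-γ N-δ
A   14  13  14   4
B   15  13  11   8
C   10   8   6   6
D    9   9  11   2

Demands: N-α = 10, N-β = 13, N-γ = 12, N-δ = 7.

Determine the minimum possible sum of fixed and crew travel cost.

299

Open {C, D}: assign each demand point to its cheapest open site.
  N-α→D 10×9=90, N-β→C 13×8=104, N-γ→C 12×6=72, N-δ→D 7×2=14
  crew travel cost 280, fixed 19 → total 299.
Compare {A, C, D}: crew travel cost 280 + fixed 28 = 308.
Compare {B, C, D}: crew travel cost 280 + fixed 30 = 310.
Compare {A, B, C, D}: crew travel cost 280 + fixed 39 = 319.
All other subsets cost ≥ 308. Minimum total cost: 299.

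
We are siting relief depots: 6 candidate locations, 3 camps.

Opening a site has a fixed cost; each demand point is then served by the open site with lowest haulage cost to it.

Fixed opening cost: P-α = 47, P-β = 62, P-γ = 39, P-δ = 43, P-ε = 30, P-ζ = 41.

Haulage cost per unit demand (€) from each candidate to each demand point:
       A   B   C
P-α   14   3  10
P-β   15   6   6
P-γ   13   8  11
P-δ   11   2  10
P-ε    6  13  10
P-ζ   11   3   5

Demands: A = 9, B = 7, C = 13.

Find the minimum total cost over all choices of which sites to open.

211

Open {P-ε, P-ζ}: assign each demand point to its cheapest open site.
  A→P-ε 9×6=54, B→P-ζ 7×3=21, C→P-ζ 13×5=65
  haulage cost 140, fixed 71 → total 211.
Compare {P-ζ}: haulage cost 185 + fixed 41 = 226.
Compare {P-δ, P-ε, P-ζ}: haulage cost 133 + fixed 114 = 247.
Compare {P-γ, P-ε, P-ζ}: haulage cost 140 + fixed 110 = 250.
All other subsets cost ≥ 226. Minimum total cost: 211.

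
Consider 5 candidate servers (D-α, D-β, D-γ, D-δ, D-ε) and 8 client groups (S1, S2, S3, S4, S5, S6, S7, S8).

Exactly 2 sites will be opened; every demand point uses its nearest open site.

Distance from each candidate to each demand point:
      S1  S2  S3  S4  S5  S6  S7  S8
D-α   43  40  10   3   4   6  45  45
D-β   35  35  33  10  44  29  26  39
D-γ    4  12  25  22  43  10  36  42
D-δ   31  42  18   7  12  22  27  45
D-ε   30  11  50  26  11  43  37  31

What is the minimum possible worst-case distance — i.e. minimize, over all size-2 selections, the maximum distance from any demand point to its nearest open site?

31

Open {D-δ, D-ε}.
  Farthest demand point is S8 at distance 31 (to D-ε); all others are ≤ 31.
With {D-β, D-ε} the worst case is 33.
With {D-γ, D-ε} the worst case is 36.
No size-2 selection achieves below 31.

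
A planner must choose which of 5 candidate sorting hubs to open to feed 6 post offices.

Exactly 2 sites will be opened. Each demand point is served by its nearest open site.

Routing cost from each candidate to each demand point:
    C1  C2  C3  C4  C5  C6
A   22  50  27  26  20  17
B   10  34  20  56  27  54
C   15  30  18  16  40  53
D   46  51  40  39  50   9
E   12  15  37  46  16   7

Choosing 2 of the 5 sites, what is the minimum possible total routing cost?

Open {C, E}.
  C1→E 12, C2→E 15, C3→C 18, C4→C 16, C5→E 16, C6→E 7  ⇒ total 84.
Compare {A, E}: total 103.
Compare {B, E}: total 114.
No size-2 selection does better; minimum is 84.

84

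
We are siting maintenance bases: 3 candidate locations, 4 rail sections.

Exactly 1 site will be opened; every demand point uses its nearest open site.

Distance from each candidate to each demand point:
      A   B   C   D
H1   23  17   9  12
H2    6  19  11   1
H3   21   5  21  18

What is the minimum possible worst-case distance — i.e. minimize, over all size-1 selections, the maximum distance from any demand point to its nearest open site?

19

Open {H2}.
  Farthest demand point is B at distance 19 (to H2); all others are ≤ 19.
With {H3} the worst case is 21.
With {H1} the worst case is 23.
No size-1 selection achieves below 19.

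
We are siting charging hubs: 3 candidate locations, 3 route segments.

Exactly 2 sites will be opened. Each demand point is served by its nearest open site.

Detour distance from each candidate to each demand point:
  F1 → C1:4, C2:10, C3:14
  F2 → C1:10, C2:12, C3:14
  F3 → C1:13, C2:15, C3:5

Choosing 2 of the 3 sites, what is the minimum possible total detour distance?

Open {F1, F3}.
  C1→F1 4, C2→F1 10, C3→F3 5  ⇒ total 19.
Compare {F2, F3}: total 27.
Compare {F1, F2}: total 28.

19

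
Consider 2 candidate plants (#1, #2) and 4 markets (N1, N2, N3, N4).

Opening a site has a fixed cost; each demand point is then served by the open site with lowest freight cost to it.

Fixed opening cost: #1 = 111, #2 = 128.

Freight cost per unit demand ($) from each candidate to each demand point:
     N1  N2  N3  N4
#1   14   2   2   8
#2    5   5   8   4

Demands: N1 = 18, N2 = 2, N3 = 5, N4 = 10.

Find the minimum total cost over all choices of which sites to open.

308

Open {#2}: assign each demand point to its cheapest open site.
  N1→#2 18×5=90, N2→#2 2×5=10, N3→#2 5×8=40, N4→#2 10×4=40
  freight cost 180, fixed 128 → total 308.
Compare {#1, #2}: freight cost 144 + fixed 239 = 383.
Compare {#1}: freight cost 346 + fixed 111 = 457.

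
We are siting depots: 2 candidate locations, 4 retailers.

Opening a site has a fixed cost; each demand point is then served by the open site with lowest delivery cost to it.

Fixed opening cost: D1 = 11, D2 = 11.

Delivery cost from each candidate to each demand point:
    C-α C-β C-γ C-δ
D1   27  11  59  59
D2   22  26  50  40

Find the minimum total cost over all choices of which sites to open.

145

Open {D1, D2}: assign each demand point to its cheapest open site.
  C-α→D2 22, C-β→D1 11, C-γ→D2 50, C-δ→D2 40
  delivery cost 123, fixed 22 → total 145.
Compare {D2}: delivery cost 138 + fixed 11 = 149.
Compare {D1}: delivery cost 156 + fixed 11 = 167.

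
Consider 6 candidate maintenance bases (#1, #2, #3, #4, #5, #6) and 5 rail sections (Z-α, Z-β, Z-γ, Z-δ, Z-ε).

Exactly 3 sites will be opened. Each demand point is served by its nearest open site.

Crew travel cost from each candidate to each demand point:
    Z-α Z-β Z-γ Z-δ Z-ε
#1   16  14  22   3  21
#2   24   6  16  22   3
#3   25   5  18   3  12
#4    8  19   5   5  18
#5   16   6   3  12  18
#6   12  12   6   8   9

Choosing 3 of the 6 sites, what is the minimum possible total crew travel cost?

24

Open {#2, #3, #4}.
  Z-α→#4 8, Z-β→#3 5, Z-γ→#4 5, Z-δ→#3 3, Z-ε→#2 3  ⇒ total 24.
Compare {#1, #2, #4}: total 25.
Compare {#2, #4, #5}: total 25.
No size-3 selection does better; minimum is 24.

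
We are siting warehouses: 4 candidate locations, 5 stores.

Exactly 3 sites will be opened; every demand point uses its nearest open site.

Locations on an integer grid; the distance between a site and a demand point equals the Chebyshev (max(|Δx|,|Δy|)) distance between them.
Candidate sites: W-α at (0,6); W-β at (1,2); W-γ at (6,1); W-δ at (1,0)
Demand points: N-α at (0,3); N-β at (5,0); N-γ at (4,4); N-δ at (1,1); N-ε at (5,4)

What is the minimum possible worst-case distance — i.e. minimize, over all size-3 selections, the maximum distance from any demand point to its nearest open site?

Open {W-α, W-β, W-γ}.
  Farthest demand point is N-γ at distance 3 (to W-β); all others are ≤ 3.
With {W-α, W-γ, W-δ} the worst case is 3.
With {W-β, W-γ, W-δ} the worst case is 3.
No size-3 selection achieves below 3.

3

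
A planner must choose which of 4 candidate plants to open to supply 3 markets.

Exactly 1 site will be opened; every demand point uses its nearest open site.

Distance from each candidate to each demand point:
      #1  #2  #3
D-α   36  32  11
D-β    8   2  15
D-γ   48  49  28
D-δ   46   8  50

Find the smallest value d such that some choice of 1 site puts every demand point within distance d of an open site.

15

Open {D-β}.
  Farthest demand point is #3 at distance 15 (to D-β); all others are ≤ 15.
With {D-α} the worst case is 36.
With {D-γ} the worst case is 49.
No size-1 selection achieves below 15.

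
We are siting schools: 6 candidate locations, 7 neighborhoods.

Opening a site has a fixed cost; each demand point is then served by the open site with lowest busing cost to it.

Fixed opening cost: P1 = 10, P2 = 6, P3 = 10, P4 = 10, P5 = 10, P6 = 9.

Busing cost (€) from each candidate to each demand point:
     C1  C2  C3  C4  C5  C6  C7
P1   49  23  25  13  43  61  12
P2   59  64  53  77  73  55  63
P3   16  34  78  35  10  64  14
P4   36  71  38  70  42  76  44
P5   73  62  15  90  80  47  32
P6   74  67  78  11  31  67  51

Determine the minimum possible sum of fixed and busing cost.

166

Open {P1, P3, P5}: assign each demand point to its cheapest open site.
  C1→P3 16, C2→P1 23, C3→P5 15, C4→P1 13, C5→P3 10, C6→P5 47, C7→P1 12
  busing cost 136, fixed 30 → total 166.
Compare {P1, P2, P3, P5}: busing cost 136 + fixed 36 = 172.
Compare {P1, P3, P5, P6}: busing cost 134 + fixed 39 = 173.
Compare {P3, P5, P6}: busing cost 147 + fixed 29 = 176.
All other subsets cost ≥ 172. Minimum total cost: 166.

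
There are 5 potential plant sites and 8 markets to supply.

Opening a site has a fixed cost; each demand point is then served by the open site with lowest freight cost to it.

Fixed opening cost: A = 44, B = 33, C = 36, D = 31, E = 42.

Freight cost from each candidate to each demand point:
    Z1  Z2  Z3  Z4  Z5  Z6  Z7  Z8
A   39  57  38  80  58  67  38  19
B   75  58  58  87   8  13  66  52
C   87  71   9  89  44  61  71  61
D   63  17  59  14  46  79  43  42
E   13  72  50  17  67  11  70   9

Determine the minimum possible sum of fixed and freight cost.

Open {B, C, D, E}: assign each demand point to its cheapest open site.
  Z1→E 13, Z2→D 17, Z3→C 9, Z4→D 14, Z5→B 8, Z6→E 11, Z7→D 43, Z8→E 9
  freight cost 124, fixed 142 → total 266.
Compare {C, D, E}: freight cost 160 + fixed 109 = 269.
Compare {B, D, E}: freight cost 165 + fixed 106 = 271.
Compare {D, E}: freight cost 203 + fixed 73 = 276.
All other subsets cost ≥ 269. Minimum total cost: 266.

266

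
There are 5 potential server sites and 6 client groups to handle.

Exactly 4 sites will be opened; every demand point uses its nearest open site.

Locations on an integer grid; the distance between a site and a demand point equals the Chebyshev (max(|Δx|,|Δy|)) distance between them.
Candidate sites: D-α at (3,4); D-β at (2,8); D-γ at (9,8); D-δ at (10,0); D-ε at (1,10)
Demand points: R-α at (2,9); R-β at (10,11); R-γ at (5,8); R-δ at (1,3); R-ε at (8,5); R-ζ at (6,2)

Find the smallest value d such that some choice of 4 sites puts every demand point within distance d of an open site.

Open {D-α, D-β, D-γ, D-δ}.
  Farthest demand point is R-β at distance 3 (to D-γ); all others are ≤ 3.
With {D-α, D-β, D-γ, D-ε} the worst case is 3.
With {D-α, D-γ, D-δ, D-ε} the worst case is 4.
No size-4 selection achieves below 3.

3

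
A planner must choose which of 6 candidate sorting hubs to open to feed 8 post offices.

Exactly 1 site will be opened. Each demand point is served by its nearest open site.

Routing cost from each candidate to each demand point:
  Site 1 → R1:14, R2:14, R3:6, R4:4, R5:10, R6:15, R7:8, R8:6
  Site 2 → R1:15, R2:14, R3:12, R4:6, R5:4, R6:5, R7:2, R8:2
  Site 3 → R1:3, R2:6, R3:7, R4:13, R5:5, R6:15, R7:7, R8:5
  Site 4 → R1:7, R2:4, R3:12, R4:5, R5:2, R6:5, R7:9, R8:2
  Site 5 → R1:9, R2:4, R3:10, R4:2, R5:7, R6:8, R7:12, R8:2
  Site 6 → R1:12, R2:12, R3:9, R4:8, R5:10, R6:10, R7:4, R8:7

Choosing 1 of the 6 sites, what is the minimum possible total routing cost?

46

Open {Site 4}.
  R1→Site 4 7, R2→Site 4 4, R3→Site 4 12, R4→Site 4 5, R5→Site 4 2, R6→Site 4 5, R7→Site 4 9, R8→Site 4 2  ⇒ total 46.
Compare {Site 5}: total 54.
Compare {Site 2}: total 60.
No size-1 selection does better; minimum is 46.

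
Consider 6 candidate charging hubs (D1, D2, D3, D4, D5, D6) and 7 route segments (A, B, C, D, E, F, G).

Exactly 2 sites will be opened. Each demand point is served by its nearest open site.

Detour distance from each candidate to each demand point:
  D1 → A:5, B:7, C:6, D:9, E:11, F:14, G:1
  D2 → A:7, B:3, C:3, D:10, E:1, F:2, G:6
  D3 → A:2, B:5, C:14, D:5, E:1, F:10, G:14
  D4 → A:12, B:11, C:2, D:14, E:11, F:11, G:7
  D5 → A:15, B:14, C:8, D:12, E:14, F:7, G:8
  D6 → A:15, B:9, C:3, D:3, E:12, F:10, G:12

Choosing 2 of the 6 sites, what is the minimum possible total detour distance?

Open {D2, D3}.
  A→D3 2, B→D2 3, C→D2 3, D→D3 5, E→D2 1, F→D2 2, G→D2 6  ⇒ total 22.
Compare {D1, D2}: total 24.
Compare {D2, D6}: total 25.
No size-2 selection does better; minimum is 22.

22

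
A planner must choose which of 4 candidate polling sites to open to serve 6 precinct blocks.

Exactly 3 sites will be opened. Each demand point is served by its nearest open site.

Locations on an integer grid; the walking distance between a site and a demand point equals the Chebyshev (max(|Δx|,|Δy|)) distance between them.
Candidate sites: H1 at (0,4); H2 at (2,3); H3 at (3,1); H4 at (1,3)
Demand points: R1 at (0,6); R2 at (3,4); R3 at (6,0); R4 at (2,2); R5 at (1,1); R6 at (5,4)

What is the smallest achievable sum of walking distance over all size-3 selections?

12

Open {H1, H2, H3}.
  R1→H1 2, R2→H2 1, R3→H3 3, R4→H2 1, R5→H2 2, R6→H2 3  ⇒ total 12.
Compare {H1, H2, H4}: total 13.
Compare {H1, H3, H4}: total 13.
No size-3 selection does better; minimum is 12.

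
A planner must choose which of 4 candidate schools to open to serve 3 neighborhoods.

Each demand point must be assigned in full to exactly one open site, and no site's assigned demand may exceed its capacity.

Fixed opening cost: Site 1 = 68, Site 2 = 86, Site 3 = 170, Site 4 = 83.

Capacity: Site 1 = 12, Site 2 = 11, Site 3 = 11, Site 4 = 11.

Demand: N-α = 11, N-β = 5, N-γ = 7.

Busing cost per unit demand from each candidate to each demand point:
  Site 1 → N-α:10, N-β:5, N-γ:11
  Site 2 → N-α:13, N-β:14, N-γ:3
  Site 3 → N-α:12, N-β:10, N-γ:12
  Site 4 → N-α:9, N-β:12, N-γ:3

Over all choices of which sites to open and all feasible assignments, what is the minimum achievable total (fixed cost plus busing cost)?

Open {Site 1, Site 4}; cheapest assignment that respects the capacities:
  Site 1 (cap 12, load 12): N-β, N-γ — cost 5×5 + 7×11 = 102
  Site 4 (cap 11, load 11): N-α — cost 11×9 = 99
  Shipping 201, fixed 151 → total 352.
  Any other capacity-feasible assignment to {Site 1, Site 4} ships for at least 201.
Compare {Site 1, Site 2, Site 4}: its best feasible assignment gives total 382.
Compare {Site 1, Site 2}: its best feasible assignment gives total 399.
Every other set of open sites that can feasibly serve all demand totals ≥ 382 even under its best assignment. Minimum: 352.

352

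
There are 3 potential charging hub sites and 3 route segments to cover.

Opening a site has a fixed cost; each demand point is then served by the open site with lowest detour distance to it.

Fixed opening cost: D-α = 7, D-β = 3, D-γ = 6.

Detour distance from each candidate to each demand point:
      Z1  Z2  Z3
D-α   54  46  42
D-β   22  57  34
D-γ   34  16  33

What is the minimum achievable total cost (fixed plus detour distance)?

80

Open {D-β, D-γ}: assign each demand point to its cheapest open site.
  Z1→D-β 22, Z2→D-γ 16, Z3→D-γ 33
  detour distance 71, fixed 9 → total 80.
Compare {D-α, D-β, D-γ}: detour distance 71 + fixed 16 = 87.
Compare {D-γ}: detour distance 83 + fixed 6 = 89.
Compare {D-α, D-γ}: detour distance 83 + fixed 13 = 96.
All other subsets cost ≥ 87. Minimum total cost: 80.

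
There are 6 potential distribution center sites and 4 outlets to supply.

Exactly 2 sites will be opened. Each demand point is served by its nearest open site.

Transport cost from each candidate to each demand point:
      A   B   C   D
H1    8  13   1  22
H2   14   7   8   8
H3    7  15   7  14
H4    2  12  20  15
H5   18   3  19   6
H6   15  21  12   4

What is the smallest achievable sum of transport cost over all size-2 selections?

18

Open {H1, H5}.
  A→H1 8, B→H5 3, C→H1 1, D→H5 6  ⇒ total 18.
Compare {H3, H5}: total 23.
Compare {H1, H2}: total 24.
No size-2 selection does better; minimum is 18.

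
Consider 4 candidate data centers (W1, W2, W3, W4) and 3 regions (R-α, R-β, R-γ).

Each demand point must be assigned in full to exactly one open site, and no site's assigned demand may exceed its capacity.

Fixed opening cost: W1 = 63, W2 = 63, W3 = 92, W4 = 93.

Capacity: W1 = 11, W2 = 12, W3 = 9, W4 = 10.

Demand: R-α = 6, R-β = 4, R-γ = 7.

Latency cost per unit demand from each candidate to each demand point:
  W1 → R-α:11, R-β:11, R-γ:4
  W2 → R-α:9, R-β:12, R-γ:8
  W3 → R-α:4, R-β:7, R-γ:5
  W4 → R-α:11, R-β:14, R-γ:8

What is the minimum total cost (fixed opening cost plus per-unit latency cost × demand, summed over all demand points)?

251

Open {W1, W3}; cheapest assignment that respects the capacities:
  W1 (cap 11, load 11): R-β, R-γ — cost 4×11 + 7×4 = 72
  W3 (cap 9, load 6): R-α — cost 6×4 = 24
  Shipping 96, fixed 155 → total 251.
  Any other capacity-feasible assignment to {W1, W3} ships for at least 96.
Compare {W1, W2}: its best feasible assignment gives total 252.
Compare {W2, W3}: its best feasible assignment gives total 283.
Every other set of open sites that can feasibly serve all demand totals ≥ 252 even under its best assignment. Minimum: 251.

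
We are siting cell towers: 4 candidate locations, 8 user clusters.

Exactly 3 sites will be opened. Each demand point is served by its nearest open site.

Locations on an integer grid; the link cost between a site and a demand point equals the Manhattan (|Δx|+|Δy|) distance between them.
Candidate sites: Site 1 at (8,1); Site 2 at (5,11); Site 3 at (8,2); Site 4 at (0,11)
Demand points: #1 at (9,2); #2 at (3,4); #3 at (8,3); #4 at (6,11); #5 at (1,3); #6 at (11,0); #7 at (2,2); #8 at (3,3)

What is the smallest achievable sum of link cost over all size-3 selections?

Open {Site 1, Site 2, Site 3}.
  #1→Site 3 1, #2→Site 3 7, #3→Site 3 1, #4→Site 2 1, #5→Site 3 8, #6→Site 1 4, #7→Site 3 6, #8→Site 3 6  ⇒ total 34.
Compare {Site 2, Site 3, Site 4}: total 35.
Compare {Site 1, Site 3, Site 4}: total 39.
No size-3 selection does better; minimum is 34.

34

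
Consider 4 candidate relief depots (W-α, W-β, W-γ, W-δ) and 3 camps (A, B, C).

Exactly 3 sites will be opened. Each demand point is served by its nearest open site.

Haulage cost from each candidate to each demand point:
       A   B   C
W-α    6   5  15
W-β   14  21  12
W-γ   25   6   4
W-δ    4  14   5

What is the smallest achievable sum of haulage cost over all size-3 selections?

Open {W-α, W-γ, W-δ}.
  A→W-δ 4, B→W-α 5, C→W-γ 4  ⇒ total 13.
Compare {W-α, W-β, W-δ}: total 14.
Compare {W-β, W-γ, W-δ}: total 14.
No size-3 selection does better; minimum is 13.

13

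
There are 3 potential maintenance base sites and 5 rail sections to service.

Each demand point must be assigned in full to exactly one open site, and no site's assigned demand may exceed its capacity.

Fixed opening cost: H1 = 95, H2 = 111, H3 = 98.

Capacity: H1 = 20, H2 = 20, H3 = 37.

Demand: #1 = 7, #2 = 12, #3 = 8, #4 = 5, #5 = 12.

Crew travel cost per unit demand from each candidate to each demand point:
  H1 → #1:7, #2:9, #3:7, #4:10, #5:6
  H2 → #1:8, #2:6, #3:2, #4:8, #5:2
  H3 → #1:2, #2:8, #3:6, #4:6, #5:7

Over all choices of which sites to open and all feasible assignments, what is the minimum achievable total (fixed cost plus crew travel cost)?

389

Open {H2, H3}; cheapest assignment that respects the capacities:
  H2 (cap 20, load 20): #3, #5 — cost 8×2 + 12×2 = 40
  H3 (cap 37, load 24): #1, #2, #4 — cost 7×2 + 12×8 + 5×6 = 140
  Shipping 180, fixed 209 → total 389.
  Any other capacity-feasible assignment to {H2, H3} ships for at least 180.
Compare {H1, H3}: its best feasible assignment gives total 453.
Compare {H1, H2, H3}: its best feasible assignment gives total 484.
Every other set of open sites that can feasibly serve all demand totals ≥ 453 even under its best assignment. Minimum: 389.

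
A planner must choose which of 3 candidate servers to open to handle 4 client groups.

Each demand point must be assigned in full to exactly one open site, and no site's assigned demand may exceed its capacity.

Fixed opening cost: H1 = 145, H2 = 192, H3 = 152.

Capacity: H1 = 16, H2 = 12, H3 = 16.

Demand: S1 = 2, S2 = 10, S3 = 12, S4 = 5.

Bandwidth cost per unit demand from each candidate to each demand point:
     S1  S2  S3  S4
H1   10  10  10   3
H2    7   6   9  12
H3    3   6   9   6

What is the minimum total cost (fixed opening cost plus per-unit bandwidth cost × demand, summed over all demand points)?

526

Open {H1, H3}; cheapest assignment that respects the capacities:
  H1 (cap 16, load 15): S2, S4 — cost 10×10 + 5×3 = 115
  H3 (cap 16, load 14): S1, S3 — cost 2×3 + 12×9 = 114
  Shipping 229, fixed 297 → total 526.
  Any other capacity-feasible assignment to {H1, H3} ships for at least 229.
Compare {H1, H2, H3}: its best feasible assignment gives total 678.
Every other set of open sites that can feasibly serve all demand totals ≥ 678 even under its best assignment. Minimum: 526.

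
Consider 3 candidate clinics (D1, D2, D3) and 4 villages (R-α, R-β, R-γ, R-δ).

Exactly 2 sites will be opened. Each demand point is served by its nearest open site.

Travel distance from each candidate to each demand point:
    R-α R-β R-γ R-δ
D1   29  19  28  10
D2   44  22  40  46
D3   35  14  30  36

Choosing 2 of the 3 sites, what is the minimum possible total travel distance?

81

Open {D1, D3}.
  R-α→D1 29, R-β→D3 14, R-γ→D1 28, R-δ→D1 10  ⇒ total 81.
Compare {D1, D2}: total 86.
Compare {D2, D3}: total 115.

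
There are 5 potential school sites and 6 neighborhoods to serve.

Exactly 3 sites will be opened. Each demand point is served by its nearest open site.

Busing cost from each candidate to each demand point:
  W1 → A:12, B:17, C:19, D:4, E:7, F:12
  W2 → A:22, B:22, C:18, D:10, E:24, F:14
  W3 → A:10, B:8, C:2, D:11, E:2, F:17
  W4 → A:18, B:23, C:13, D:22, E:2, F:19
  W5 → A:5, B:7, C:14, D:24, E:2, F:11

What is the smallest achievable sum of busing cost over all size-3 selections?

Open {W1, W3, W5}.
  A→W5 5, B→W5 7, C→W3 2, D→W1 4, E→W3 2, F→W5 11  ⇒ total 31.
Compare {W2, W3, W5}: total 37.
Compare {W1, W2, W3}: total 38.
No size-3 selection does better; minimum is 31.

31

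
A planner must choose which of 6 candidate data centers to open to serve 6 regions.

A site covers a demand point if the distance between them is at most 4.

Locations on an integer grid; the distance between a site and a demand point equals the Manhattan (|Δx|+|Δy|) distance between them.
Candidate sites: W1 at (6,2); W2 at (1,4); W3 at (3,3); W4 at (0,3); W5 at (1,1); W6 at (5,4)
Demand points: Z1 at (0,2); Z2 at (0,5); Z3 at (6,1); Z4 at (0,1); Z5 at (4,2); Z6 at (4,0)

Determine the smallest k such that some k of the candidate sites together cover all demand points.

Coverage sets (demand points within 4 of each site):
  W1: {Z3, Z5, Z6}
  W2: {Z1, Z2, Z4}
  W3: {Z1, Z5, Z6}
  W4: {Z1, Z2, Z4}
  W5: {Z1, Z4, Z5, Z6}
  W6: {Z3, Z5}
No single site covers all 6 demand points.
But {W1, W2} covers everything, so the minimum is 2.

2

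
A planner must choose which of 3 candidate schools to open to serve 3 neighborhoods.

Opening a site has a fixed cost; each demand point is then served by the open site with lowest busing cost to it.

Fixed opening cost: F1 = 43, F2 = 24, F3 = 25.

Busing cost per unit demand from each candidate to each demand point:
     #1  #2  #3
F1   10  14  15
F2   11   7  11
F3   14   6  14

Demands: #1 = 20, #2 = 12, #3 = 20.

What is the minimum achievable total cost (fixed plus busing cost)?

Open {F2}: assign each demand point to its cheapest open site.
  #1→F2 20×11=220, #2→F2 12×7=84, #3→F2 20×11=220
  busing cost 524, fixed 24 → total 548.
Compare {F2, F3}: busing cost 512 + fixed 49 = 561.
Compare {F1, F2}: busing cost 504 + fixed 67 = 571.
Compare {F1, F2, F3}: busing cost 492 + fixed 92 = 584.
All other subsets cost ≥ 561. Minimum total cost: 548.

548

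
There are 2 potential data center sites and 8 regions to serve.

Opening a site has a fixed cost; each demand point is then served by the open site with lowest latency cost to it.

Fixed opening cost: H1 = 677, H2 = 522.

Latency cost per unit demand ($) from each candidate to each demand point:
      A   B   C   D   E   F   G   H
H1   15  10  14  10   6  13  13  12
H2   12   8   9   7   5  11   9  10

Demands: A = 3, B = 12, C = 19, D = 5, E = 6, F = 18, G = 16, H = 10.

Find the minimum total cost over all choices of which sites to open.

Open {H2}: assign each demand point to its cheapest open site.
  A→H2 3×12=36, B→H2 12×8=96, C→H2 19×9=171, D→H2 5×7=35, E→H2 6×5=30, F→H2 18×11=198, G→H2 16×9=144, H→H2 10×10=100
  latency cost 810, fixed 522 → total 1332.
Compare {H1}: latency cost 1079 + fixed 677 = 1756.
Compare {H1, H2}: latency cost 810 + fixed 1199 = 2009.

1332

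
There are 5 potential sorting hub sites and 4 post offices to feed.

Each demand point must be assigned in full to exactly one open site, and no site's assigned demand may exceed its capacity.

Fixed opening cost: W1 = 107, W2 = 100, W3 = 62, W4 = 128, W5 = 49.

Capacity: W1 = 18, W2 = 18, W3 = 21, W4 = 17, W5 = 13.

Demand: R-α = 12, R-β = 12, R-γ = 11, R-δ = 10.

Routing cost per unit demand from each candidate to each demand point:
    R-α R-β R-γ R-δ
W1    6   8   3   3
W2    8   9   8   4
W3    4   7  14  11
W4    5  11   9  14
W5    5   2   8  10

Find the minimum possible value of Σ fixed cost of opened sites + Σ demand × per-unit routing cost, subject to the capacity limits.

463

Open {W1, W2, W3, W5}; cheapest assignment that respects the capacities:
  W1 (cap 18, load 11): R-γ — cost 11×3 = 33
  W2 (cap 18, load 10): R-δ — cost 10×4 = 40
  W3 (cap 21, load 12): R-α — cost 12×4 = 48
  W5 (cap 13, load 12): R-β — cost 12×2 = 24
  Shipping 145, fixed 318 → total 463.
  Any other capacity-feasible assignment to {W1, W2, W3, W5} ships for at least 145.
Compare {W1, W2, W4, W5}: its best feasible assignment gives total 541.
Compare {W1, W3, W4, W5}: its best feasible assignment gives total 547.
Every other set of open sites that can feasibly serve all demand totals ≥ 541 even under its best assignment. Minimum: 463.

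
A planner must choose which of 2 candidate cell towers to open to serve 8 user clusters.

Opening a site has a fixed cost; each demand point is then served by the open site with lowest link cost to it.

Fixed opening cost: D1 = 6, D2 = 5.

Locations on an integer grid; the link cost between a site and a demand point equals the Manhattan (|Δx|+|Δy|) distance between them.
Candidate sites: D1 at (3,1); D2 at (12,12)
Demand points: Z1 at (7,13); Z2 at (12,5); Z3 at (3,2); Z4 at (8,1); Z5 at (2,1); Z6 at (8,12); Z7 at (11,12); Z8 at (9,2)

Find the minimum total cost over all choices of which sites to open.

43

Open {D1, D2}: assign each demand point to its cheapest open site.
  Z1→D2 6, Z2→D2 7, Z3→D1 1, Z4→D1 5, Z5→D1 1, Z6→D2 4, Z7→D2 1, Z8→D1 7
  link cost 32, fixed 11 → total 43.
Compare {D1}: link cost 78 + fixed 6 = 84.
Compare {D2}: link cost 86 + fixed 5 = 91.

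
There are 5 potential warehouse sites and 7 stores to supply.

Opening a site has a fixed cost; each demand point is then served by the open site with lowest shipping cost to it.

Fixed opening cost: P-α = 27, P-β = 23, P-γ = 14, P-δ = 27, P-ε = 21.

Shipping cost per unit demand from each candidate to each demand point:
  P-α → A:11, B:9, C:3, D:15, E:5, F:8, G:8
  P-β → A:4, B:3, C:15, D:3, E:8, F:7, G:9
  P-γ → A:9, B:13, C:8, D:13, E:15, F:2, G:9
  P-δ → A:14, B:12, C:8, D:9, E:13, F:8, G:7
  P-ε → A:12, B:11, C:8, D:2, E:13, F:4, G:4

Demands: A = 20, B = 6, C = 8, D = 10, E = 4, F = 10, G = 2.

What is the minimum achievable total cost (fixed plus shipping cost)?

272

Open {P-α, P-β, P-γ}: assign each demand point to its cheapest open site.
  A→P-β 20×4=80, B→P-β 6×3=18, C→P-α 8×3=24, D→P-β 10×3=30, E→P-α 4×5=20, F→P-γ 10×2=20, G→P-α 2×8=16
  shipping cost 208, fixed 64 → total 272.
Compare {P-α, P-β, P-γ, P-ε}: shipping cost 190 + fixed 85 = 275.
Compare {P-α, P-β, P-ε}: shipping cost 210 + fixed 71 = 281.
Compare {P-α, P-β, P-γ, P-δ}: shipping cost 206 + fixed 91 = 297.
All other subsets cost ≥ 275. Minimum total cost: 272.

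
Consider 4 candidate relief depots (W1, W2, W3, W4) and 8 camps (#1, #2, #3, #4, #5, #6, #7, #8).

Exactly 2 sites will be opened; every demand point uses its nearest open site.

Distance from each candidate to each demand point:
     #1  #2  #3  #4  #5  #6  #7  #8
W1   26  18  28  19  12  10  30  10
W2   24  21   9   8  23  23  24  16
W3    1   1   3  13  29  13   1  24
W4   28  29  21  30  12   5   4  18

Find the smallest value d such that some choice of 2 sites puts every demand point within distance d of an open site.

13

Open {W1, W3}.
  Farthest demand point is #4 at distance 13 (to W3); all others are ≤ 13.
With {W3, W4} the worst case is 18.
With {W2, W3} the worst case is 23.
No size-2 selection achieves below 13.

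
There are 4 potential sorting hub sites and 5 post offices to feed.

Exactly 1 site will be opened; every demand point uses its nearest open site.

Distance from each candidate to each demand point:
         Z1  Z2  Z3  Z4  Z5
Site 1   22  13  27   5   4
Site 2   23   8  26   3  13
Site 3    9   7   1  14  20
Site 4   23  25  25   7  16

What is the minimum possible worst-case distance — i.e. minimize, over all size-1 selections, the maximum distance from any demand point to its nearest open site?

20

Open {Site 3}.
  Farthest demand point is Z5 at distance 20 (to Site 3); all others are ≤ 20.
With {Site 4} the worst case is 25.
With {Site 2} the worst case is 26.
No size-1 selection achieves below 20.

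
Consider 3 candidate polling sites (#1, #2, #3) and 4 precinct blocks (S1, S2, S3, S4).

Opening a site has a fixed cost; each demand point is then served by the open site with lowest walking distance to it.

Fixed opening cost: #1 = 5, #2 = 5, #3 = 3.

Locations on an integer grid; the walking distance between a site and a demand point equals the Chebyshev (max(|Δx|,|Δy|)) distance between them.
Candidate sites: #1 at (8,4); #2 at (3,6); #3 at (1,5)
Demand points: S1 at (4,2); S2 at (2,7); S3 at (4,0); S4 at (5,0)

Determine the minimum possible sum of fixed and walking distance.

18

Open {#3}: assign each demand point to its cheapest open site.
  S1→#3 3, S2→#3 2, S3→#3 5, S4→#3 5
  walking distance 15, fixed 3 → total 18.
Compare {#1, #3}: walking distance 13 + fixed 8 = 21.
Compare {#2}: walking distance 17 + fixed 5 = 22.
Compare {#2, #3}: walking distance 14 + fixed 8 = 22.
All other subsets cost ≥ 21. Minimum total cost: 18.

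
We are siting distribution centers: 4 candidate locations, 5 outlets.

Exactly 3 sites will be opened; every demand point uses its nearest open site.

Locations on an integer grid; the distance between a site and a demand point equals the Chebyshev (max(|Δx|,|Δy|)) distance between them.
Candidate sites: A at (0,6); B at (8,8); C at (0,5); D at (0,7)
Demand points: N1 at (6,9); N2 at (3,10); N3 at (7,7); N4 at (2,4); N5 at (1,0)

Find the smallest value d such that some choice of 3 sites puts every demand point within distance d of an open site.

Open {A, B, C}.
  Farthest demand point is N5 at distance 5 (to C); all others are ≤ 5.
With {B, C, D} the worst case is 5.
With {A, B, D} the worst case is 6.
No size-3 selection achieves below 5.

5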